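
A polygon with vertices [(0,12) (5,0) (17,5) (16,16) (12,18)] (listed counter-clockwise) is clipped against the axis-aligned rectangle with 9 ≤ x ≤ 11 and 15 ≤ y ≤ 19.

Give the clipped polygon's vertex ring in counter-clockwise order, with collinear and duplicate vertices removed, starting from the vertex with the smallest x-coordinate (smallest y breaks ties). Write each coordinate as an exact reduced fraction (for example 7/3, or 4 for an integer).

1. After x ≥ 9: [(9,33/2) (9,5/3) (17,5) (16,16) (12,18)]
2. After x ≤ 11: [(11,35/2) (9,33/2) (9,5/3) (11,5/2)]
3. After y ≥ 15: [(11,15) (11,35/2) (9,33/2) (9,15)]
4. After y ≤ 19: [(11,15) (11,35/2) (9,33/2) (9,15)]
5. Canonical ring: [(9,15) (11,15) (11,35/2) (9,33/2)]

Clipped polygon: [(9,15) (11,15) (11,35/2) (9,33/2)]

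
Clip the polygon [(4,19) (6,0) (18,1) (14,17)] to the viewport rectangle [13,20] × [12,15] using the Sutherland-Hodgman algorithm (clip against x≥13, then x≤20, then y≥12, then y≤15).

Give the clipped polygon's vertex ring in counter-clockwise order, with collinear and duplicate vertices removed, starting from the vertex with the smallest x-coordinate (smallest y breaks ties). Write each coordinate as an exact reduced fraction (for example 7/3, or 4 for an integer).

1. After x ≥ 13: [(13,86/5) (13,7/12) (18,1) (14,17)]
2. After x ≤ 20: [(13,86/5) (13,7/12) (18,1) (14,17)]
3. After y ≥ 12: [(13,86/5) (13,12) (61/4,12) (14,17)]
4. After y ≤ 15: [(13,15) (13,12) (61/4,12) (29/2,15)]
5. Canonical ring: [(13,12) (61/4,12) (29/2,15) (13,15)]

Clipped polygon: [(13,12) (61/4,12) (29/2,15) (13,15)]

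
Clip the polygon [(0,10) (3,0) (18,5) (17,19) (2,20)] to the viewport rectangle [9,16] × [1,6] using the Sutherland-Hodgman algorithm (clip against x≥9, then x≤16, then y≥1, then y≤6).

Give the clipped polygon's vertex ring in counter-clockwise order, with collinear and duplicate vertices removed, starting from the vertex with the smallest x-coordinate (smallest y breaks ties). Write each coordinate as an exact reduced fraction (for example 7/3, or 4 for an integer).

Clipped polygon: [(9,2) (16,13/3) (16,6) (9,6)]

1. After x ≥ 9: [(9,2) (18,5) (17,19) (9,293/15)]
2. After x ≤ 16: [(9,2) (16,13/3) (16,286/15) (9,293/15)]
3. After y ≥ 1: [(9,2) (16,13/3) (16,286/15) (9,293/15)]
4. After y ≤ 6: [(9,6) (9,2) (16,13/3) (16,6)]
5. Canonical ring: [(9,2) (16,13/3) (16,6) (9,6)]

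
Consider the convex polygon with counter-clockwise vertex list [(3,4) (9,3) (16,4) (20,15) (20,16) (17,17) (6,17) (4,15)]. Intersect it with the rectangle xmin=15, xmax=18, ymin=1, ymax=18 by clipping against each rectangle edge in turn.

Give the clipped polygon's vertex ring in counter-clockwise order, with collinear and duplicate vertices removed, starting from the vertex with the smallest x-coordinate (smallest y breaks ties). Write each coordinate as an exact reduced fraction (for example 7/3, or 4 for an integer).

Clipped polygon: [(15,27/7) (16,4) (18,19/2) (18,50/3) (17,17) (15,17)]

1. After x ≥ 15: [(15,27/7) (16,4) (20,15) (20,16) (17,17) (15,17)]
2. After x ≤ 18: [(15,27/7) (16,4) (18,19/2) (18,50/3) (17,17) (15,17)]
3. After y ≥ 1: [(15,27/7) (16,4) (18,19/2) (18,50/3) (17,17) (15,17)]
4. After y ≤ 18: [(15,27/7) (16,4) (18,19/2) (18,50/3) (17,17) (15,17)]
5. Canonical ring: [(15,27/7) (16,4) (18,19/2) (18,50/3) (17,17) (15,17)]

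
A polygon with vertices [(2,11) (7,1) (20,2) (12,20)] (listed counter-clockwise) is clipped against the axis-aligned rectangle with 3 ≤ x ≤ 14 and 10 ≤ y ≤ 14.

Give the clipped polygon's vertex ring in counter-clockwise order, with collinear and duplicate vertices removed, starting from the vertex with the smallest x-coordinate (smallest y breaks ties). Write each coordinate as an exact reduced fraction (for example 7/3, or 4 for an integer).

Clipped polygon: [(3,10) (14,10) (14,14) (16/3,14) (3,119/10)]

1. After x ≥ 3: [(3,119/10) (3,9) (7,1) (20,2) (12,20)]
2. After x ≤ 14: [(3,119/10) (3,9) (7,1) (14,20/13) (14,31/2) (12,20)]
3. After y ≥ 10: [(3,119/10) (3,10) (14,10) (14,31/2) (12,20)]
4. After y ≤ 14: [(16/3,14) (3,119/10) (3,10) (14,10) (14,14)]
5. Canonical ring: [(3,10) (14,10) (14,14) (16/3,14) (3,119/10)]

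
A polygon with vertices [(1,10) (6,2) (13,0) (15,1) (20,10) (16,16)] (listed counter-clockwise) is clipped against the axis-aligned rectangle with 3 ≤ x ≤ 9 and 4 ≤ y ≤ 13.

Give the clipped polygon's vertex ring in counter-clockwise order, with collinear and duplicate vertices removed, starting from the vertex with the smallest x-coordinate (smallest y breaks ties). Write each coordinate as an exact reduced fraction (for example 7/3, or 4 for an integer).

1. After x ≥ 3: [(3,54/5) (3,34/5) (6,2) (13,0) (15,1) (20,10) (16,16)]
2. After x ≤ 9: [(9,66/5) (3,54/5) (3,34/5) (6,2) (9,8/7)]
3. After y ≥ 4: [(9,4) (9,66/5) (3,54/5) (3,34/5) (19/4,4)]
4. After y ≤ 13: [(9,4) (9,13) (17/2,13) (3,54/5) (3,34/5) (19/4,4)]
5. Canonical ring: [(3,34/5) (19/4,4) (9,4) (9,13) (17/2,13) (3,54/5)]

Clipped polygon: [(3,34/5) (19/4,4) (9,4) (9,13) (17/2,13) (3,54/5)]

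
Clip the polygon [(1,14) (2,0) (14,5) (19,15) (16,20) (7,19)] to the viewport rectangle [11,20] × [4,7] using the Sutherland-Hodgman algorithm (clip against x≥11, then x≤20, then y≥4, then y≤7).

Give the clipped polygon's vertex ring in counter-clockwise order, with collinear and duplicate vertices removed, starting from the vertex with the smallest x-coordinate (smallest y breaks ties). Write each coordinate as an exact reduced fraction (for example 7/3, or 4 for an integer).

1. After x ≥ 11: [(11,15/4) (14,5) (19,15) (16,20) (11,175/9)]
2. After x ≤ 20: [(11,15/4) (14,5) (19,15) (16,20) (11,175/9)]
3. After y ≥ 4: [(11,4) (58/5,4) (14,5) (19,15) (16,20) (11,175/9)]
4. After y ≤ 7: [(11,7) (11,4) (58/5,4) (14,5) (15,7)]
5. Canonical ring: [(11,4) (58/5,4) (14,5) (15,7) (11,7)]

Clipped polygon: [(11,4) (58/5,4) (14,5) (15,7) (11,7)]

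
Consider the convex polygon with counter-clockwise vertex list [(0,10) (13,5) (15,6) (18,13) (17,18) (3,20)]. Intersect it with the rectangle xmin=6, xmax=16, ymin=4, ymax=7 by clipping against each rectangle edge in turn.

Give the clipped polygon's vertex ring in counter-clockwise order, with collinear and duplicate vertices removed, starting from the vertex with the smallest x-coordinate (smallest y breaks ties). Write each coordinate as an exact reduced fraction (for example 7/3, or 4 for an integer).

Clipped polygon: [(39/5,7) (13,5) (15,6) (108/7,7)]

1. After x ≥ 6: [(6,100/13) (13,5) (15,6) (18,13) (17,18) (6,137/7)]
2. After x ≤ 16: [(6,100/13) (13,5) (15,6) (16,25/3) (16,127/7) (6,137/7)]
3. After y ≥ 4: [(6,100/13) (13,5) (15,6) (16,25/3) (16,127/7) (6,137/7)]
4. After y ≤ 7: [(39/5,7) (13,5) (15,6) (108/7,7)]
5. Canonical ring: [(39/5,7) (13,5) (15,6) (108/7,7)]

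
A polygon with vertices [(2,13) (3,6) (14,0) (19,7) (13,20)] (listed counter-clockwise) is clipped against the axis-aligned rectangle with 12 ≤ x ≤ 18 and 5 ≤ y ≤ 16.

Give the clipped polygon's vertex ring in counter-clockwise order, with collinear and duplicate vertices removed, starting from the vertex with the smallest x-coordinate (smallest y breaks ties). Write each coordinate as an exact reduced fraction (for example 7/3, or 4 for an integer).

Clipped polygon: [(12,5) (123/7,5) (18,28/5) (18,55/6) (193/13,16) (12,16)]

1. After x ≥ 12: [(12,213/11) (12,12/11) (14,0) (19,7) (13,20)]
2. After x ≤ 18: [(12,213/11) (12,12/11) (14,0) (18,28/5) (18,55/6) (13,20)]
3. After y ≥ 5: [(12,213/11) (12,5) (123/7,5) (18,28/5) (18,55/6) (13,20)]
4. After y ≤ 16: [(12,16) (12,5) (123/7,5) (18,28/5) (18,55/6) (193/13,16)]
5. Canonical ring: [(12,5) (123/7,5) (18,28/5) (18,55/6) (193/13,16) (12,16)]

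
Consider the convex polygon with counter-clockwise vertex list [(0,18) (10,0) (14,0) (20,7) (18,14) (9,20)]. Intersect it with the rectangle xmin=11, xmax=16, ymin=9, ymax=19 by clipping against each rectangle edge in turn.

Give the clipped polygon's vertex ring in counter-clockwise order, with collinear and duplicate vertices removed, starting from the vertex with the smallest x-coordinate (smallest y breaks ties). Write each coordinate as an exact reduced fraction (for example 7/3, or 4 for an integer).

Clipped polygon: [(11,9) (16,9) (16,46/3) (11,56/3)]

1. After x ≥ 11: [(11,0) (14,0) (20,7) (18,14) (11,56/3)]
2. After x ≤ 16: [(11,0) (14,0) (16,7/3) (16,46/3) (11,56/3)]
3. After y ≥ 9: [(11,9) (16,9) (16,46/3) (11,56/3)]
4. After y ≤ 19: [(11,9) (16,9) (16,46/3) (11,56/3)]
5. Canonical ring: [(11,9) (16,9) (16,46/3) (11,56/3)]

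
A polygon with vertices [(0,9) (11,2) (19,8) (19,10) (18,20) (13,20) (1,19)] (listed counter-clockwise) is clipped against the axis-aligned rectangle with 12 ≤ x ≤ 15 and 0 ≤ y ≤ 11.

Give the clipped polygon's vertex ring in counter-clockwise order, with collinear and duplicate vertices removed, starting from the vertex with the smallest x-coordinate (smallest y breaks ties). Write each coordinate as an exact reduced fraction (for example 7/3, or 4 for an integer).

Clipped polygon: [(12,11/4) (15,5) (15,11) (12,11)]

1. After x ≥ 12: [(12,11/4) (19,8) (19,10) (18,20) (13,20) (12,239/12)]
2. After x ≤ 15: [(12,11/4) (15,5) (15,20) (13,20) (12,239/12)]
3. After y ≥ 0: [(12,11/4) (15,5) (15,20) (13,20) (12,239/12)]
4. After y ≤ 11: [(12,11) (12,11/4) (15,5) (15,11)]
5. Canonical ring: [(12,11/4) (15,5) (15,11) (12,11)]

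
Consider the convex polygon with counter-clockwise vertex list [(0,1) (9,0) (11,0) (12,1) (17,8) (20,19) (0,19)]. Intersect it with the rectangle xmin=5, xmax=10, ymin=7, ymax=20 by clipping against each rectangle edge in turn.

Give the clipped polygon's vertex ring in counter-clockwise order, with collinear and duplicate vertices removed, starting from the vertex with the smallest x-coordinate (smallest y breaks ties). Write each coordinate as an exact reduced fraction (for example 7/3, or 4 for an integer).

Clipped polygon: [(5,7) (10,7) (10,19) (5,19)]

1. After x ≥ 5: [(5,4/9) (9,0) (11,0) (12,1) (17,8) (20,19) (5,19)]
2. After x ≤ 10: [(5,4/9) (9,0) (10,0) (10,19) (5,19)]
3. After y ≥ 7: [(5,7) (10,7) (10,19) (5,19)]
4. After y ≤ 20: [(5,7) (10,7) (10,19) (5,19)]
5. Canonical ring: [(5,7) (10,7) (10,19) (5,19)]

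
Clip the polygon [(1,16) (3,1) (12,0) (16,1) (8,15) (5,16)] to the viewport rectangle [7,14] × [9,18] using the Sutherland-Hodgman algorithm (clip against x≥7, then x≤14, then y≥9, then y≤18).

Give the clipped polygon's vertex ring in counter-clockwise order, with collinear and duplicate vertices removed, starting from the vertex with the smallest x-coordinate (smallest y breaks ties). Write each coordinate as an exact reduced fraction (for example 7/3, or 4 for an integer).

Clipped polygon: [(7,9) (80/7,9) (8,15) (7,46/3)]

1. After x ≥ 7: [(7,5/9) (12,0) (16,1) (8,15) (7,46/3)]
2. After x ≤ 14: [(7,5/9) (12,0) (14,1/2) (14,9/2) (8,15) (7,46/3)]
3. After y ≥ 9: [(7,9) (80/7,9) (8,15) (7,46/3)]
4. After y ≤ 18: [(7,9) (80/7,9) (8,15) (7,46/3)]
5. Canonical ring: [(7,9) (80/7,9) (8,15) (7,46/3)]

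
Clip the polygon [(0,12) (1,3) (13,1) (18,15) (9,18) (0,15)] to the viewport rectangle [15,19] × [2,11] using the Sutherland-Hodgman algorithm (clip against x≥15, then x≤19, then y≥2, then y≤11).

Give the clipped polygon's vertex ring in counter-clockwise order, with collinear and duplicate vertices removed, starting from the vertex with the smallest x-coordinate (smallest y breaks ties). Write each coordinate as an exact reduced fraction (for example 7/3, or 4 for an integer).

1. After x ≥ 15: [(15,33/5) (18,15) (15,16)]
2. After x ≤ 19: [(15,33/5) (18,15) (15,16)]
3. After y ≥ 2: [(15,33/5) (18,15) (15,16)]
4. After y ≤ 11: [(15,11) (15,33/5) (116/7,11)]
5. Canonical ring: [(15,33/5) (116/7,11) (15,11)]

Clipped polygon: [(15,33/5) (116/7,11) (15,11)]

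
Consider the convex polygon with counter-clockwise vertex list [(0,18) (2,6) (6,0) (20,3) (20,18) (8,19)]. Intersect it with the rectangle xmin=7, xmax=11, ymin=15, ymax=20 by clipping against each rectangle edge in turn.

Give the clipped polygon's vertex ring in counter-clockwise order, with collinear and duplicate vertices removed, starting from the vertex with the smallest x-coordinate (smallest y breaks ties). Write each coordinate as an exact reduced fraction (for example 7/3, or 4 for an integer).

Clipped polygon: [(7,15) (11,15) (11,75/4) (8,19) (7,151/8)]

1. After x ≥ 7: [(7,151/8) (7,3/14) (20,3) (20,18) (8,19)]
2. After x ≤ 11: [(7,151/8) (7,3/14) (11,15/14) (11,75/4) (8,19)]
3. After y ≥ 15: [(7,151/8) (7,15) (11,15) (11,75/4) (8,19)]
4. After y ≤ 20: [(7,151/8) (7,15) (11,15) (11,75/4) (8,19)]
5. Canonical ring: [(7,15) (11,15) (11,75/4) (8,19) (7,151/8)]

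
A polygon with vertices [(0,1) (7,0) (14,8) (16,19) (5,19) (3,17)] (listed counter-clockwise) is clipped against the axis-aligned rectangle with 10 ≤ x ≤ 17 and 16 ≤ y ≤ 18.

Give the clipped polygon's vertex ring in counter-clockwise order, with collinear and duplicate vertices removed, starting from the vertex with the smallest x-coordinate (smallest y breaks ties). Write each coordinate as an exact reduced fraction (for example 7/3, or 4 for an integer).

1. After x ≥ 10: [(10,24/7) (14,8) (16,19) (10,19)]
2. After x ≤ 17: [(10,24/7) (14,8) (16,19) (10,19)]
3. After y ≥ 16: [(10,16) (170/11,16) (16,19) (10,19)]
4. After y ≤ 18: [(10,18) (10,16) (170/11,16) (174/11,18)]
5. Canonical ring: [(10,16) (170/11,16) (174/11,18) (10,18)]

Clipped polygon: [(10,16) (170/11,16) (174/11,18) (10,18)]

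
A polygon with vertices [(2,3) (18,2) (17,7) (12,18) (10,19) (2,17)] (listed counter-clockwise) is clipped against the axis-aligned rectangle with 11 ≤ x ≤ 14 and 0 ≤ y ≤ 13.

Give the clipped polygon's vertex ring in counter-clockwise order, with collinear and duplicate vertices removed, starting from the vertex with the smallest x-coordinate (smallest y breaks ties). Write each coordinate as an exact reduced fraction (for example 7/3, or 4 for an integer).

1. After x ≥ 11: [(11,39/16) (18,2) (17,7) (12,18) (11,37/2)]
2. After x ≤ 14: [(11,39/16) (14,9/4) (14,68/5) (12,18) (11,37/2)]
3. After y ≥ 0: [(11,39/16) (14,9/4) (14,68/5) (12,18) (11,37/2)]
4. After y ≤ 13: [(11,13) (11,39/16) (14,9/4) (14,13)]
5. Canonical ring: [(11,39/16) (14,9/4) (14,13) (11,13)]

Clipped polygon: [(11,39/16) (14,9/4) (14,13) (11,13)]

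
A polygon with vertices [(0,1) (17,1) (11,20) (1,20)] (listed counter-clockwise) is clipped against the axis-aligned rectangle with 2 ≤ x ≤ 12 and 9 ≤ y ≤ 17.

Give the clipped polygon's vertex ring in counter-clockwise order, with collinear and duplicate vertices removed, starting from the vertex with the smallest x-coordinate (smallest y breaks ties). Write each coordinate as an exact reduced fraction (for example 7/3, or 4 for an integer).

Clipped polygon: [(2,9) (12,9) (12,101/6) (227/19,17) (2,17)]

1. After x ≥ 2: [(2,1) (17,1) (11,20) (2,20)]
2. After x ≤ 12: [(2,1) (12,1) (12,101/6) (11,20) (2,20)]
3. After y ≥ 9: [(2,9) (12,9) (12,101/6) (11,20) (2,20)]
4. After y ≤ 17: [(2,17) (2,9) (12,9) (12,101/6) (227/19,17)]
5. Canonical ring: [(2,9) (12,9) (12,101/6) (227/19,17) (2,17)]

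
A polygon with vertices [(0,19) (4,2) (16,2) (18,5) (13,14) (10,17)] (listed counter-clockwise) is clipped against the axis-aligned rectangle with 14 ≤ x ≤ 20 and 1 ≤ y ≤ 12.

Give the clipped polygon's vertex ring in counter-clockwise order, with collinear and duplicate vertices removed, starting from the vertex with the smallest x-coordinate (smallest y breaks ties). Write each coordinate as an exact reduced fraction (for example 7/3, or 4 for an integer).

Clipped polygon: [(14,2) (16,2) (18,5) (127/9,12) (14,12)]

1. After x ≥ 14: [(14,2) (16,2) (18,5) (14,61/5)]
2. After x ≤ 20: [(14,2) (16,2) (18,5) (14,61/5)]
3. After y ≥ 1: [(14,2) (16,2) (18,5) (14,61/5)]
4. After y ≤ 12: [(14,12) (14,2) (16,2) (18,5) (127/9,12)]
5. Canonical ring: [(14,2) (16,2) (18,5) (127/9,12) (14,12)]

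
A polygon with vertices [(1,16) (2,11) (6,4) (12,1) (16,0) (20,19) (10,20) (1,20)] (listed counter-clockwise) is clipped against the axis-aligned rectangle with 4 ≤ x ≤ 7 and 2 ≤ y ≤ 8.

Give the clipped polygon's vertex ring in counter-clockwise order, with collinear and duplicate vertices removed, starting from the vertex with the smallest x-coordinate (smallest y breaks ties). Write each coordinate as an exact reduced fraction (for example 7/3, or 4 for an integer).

1. After x ≥ 4: [(4,15/2) (6,4) (12,1) (16,0) (20,19) (10,20) (4,20)]
2. After x ≤ 7: [(4,15/2) (6,4) (7,7/2) (7,20) (4,20)]
3. After y ≥ 2: [(4,15/2) (6,4) (7,7/2) (7,20) (4,20)]
4. After y ≤ 8: [(4,8) (4,15/2) (6,4) (7,7/2) (7,8)]
5. Canonical ring: [(4,15/2) (6,4) (7,7/2) (7,8) (4,8)]

Clipped polygon: [(4,15/2) (6,4) (7,7/2) (7,8) (4,8)]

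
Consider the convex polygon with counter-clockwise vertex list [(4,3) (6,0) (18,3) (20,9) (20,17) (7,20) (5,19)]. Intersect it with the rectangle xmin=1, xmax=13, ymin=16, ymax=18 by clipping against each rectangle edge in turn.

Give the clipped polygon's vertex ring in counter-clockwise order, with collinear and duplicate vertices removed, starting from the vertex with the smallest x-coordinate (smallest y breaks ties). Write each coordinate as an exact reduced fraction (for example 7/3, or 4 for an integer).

Clipped polygon: [(77/16,16) (13,16) (13,18) (79/16,18)]

1. After x ≥ 1: [(4,3) (6,0) (18,3) (20,9) (20,17) (7,20) (5,19)]
2. After x ≤ 13: [(4,3) (6,0) (13,7/4) (13,242/13) (7,20) (5,19)]
3. After y ≥ 16: [(77/16,16) (13,16) (13,242/13) (7,20) (5,19)]
4. After y ≤ 18: [(79/16,18) (77/16,16) (13,16) (13,18)]
5. Canonical ring: [(77/16,16) (13,16) (13,18) (79/16,18)]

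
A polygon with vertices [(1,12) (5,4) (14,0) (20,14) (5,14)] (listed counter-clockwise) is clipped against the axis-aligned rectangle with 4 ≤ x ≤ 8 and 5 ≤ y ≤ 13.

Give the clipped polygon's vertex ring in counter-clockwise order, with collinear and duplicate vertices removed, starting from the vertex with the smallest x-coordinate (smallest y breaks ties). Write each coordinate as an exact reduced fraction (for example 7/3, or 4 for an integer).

1. After x ≥ 4: [(4,27/2) (4,6) (5,4) (14,0) (20,14) (5,14)]
2. After x ≤ 8: [(4,27/2) (4,6) (5,4) (8,8/3) (8,14) (5,14)]
3. After y ≥ 5: [(4,27/2) (4,6) (9/2,5) (8,5) (8,14) (5,14)]
4. After y ≤ 13: [(4,13) (4,6) (9/2,5) (8,5) (8,13)]
5. Canonical ring: [(4,6) (9/2,5) (8,5) (8,13) (4,13)]

Clipped polygon: [(4,6) (9/2,5) (8,5) (8,13) (4,13)]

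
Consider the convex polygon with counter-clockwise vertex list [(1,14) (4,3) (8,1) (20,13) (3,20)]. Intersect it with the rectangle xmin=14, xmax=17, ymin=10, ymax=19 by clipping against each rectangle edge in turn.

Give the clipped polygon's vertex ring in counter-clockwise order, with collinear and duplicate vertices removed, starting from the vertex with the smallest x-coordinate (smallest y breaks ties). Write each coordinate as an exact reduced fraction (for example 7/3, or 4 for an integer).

Clipped polygon: [(14,10) (17,10) (17,242/17) (14,263/17)]

1. After x ≥ 14: [(14,7) (20,13) (14,263/17)]
2. After x ≤ 17: [(14,7) (17,10) (17,242/17) (14,263/17)]
3. After y ≥ 10: [(14,10) (17,10) (17,10) (17,242/17) (14,263/17)]
4. After y ≤ 19: [(14,10) (17,10) (17,10) (17,242/17) (14,263/17)]
5. Canonical ring: [(14,10) (17,10) (17,242/17) (14,263/17)]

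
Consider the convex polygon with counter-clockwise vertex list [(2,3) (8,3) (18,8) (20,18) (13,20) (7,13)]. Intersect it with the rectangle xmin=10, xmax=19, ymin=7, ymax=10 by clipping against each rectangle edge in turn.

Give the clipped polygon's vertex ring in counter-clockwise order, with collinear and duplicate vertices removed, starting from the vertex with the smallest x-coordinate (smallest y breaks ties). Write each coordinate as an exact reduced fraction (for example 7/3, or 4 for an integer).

Clipped polygon: [(10,7) (16,7) (18,8) (92/5,10) (10,10)]

1. After x ≥ 10: [(10,4) (18,8) (20,18) (13,20) (10,33/2)]
2. After x ≤ 19: [(10,4) (18,8) (19,13) (19,128/7) (13,20) (10,33/2)]
3. After y ≥ 7: [(10,7) (16,7) (18,8) (19,13) (19,128/7) (13,20) (10,33/2)]
4. After y ≤ 10: [(10,10) (10,7) (16,7) (18,8) (92/5,10)]
5. Canonical ring: [(10,7) (16,7) (18,8) (92/5,10) (10,10)]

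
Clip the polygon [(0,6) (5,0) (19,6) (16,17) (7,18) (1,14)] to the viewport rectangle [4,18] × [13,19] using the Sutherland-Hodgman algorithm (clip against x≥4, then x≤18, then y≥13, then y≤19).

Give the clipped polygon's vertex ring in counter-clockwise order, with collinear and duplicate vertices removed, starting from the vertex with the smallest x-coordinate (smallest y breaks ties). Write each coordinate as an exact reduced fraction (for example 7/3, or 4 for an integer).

1. After x ≥ 4: [(4,6/5) (5,0) (19,6) (16,17) (7,18) (4,16)]
2. After x ≤ 18: [(4,6/5) (5,0) (18,39/7) (18,29/3) (16,17) (7,18) (4,16)]
3. After y ≥ 13: [(4,13) (188/11,13) (16,17) (7,18) (4,16)]
4. After y ≤ 19: [(4,13) (188/11,13) (16,17) (7,18) (4,16)]
5. Canonical ring: [(4,13) (188/11,13) (16,17) (7,18) (4,16)]

Clipped polygon: [(4,13) (188/11,13) (16,17) (7,18) (4,16)]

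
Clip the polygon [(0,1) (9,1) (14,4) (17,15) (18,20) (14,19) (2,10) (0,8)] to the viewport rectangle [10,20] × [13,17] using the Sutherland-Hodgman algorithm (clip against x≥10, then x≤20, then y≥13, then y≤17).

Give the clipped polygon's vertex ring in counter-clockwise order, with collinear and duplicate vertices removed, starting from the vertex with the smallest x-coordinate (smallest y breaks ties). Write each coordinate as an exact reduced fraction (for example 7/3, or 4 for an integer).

Clipped polygon: [(10,13) (181/11,13) (17,15) (87/5,17) (34/3,17) (10,16)]

1. After x ≥ 10: [(10,8/5) (14,4) (17,15) (18,20) (14,19) (10,16)]
2. After x ≤ 20: [(10,8/5) (14,4) (17,15) (18,20) (14,19) (10,16)]
3. After y ≥ 13: [(10,13) (181/11,13) (17,15) (18,20) (14,19) (10,16)]
4. After y ≤ 17: [(10,13) (181/11,13) (17,15) (87/5,17) (34/3,17) (10,16)]
5. Canonical ring: [(10,13) (181/11,13) (17,15) (87/5,17) (34/3,17) (10,16)]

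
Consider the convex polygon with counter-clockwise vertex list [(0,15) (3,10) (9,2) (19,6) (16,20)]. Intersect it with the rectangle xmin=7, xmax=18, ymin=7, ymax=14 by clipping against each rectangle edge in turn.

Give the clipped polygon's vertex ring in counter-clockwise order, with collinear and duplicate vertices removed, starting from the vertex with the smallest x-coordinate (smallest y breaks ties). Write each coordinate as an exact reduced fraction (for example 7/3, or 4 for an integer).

Clipped polygon: [(7,7) (18,7) (18,32/3) (121/7,14) (7,14)]

1. After x ≥ 7: [(7,275/16) (7,14/3) (9,2) (19,6) (16,20)]
2. After x ≤ 18: [(7,275/16) (7,14/3) (9,2) (18,28/5) (18,32/3) (16,20)]
3. After y ≥ 7: [(7,275/16) (7,7) (18,7) (18,32/3) (16,20)]
4. After y ≤ 14: [(7,14) (7,7) (18,7) (18,32/3) (121/7,14)]
5. Canonical ring: [(7,7) (18,7) (18,32/3) (121/7,14) (7,14)]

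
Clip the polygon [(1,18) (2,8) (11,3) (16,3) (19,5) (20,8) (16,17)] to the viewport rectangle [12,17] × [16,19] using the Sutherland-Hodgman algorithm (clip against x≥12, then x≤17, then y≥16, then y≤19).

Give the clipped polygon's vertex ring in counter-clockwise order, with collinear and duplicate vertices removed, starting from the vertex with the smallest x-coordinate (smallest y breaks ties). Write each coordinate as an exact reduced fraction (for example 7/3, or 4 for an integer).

Clipped polygon: [(12,16) (148/9,16) (16,17) (12,259/15)]

1. After x ≥ 12: [(12,259/15) (12,3) (16,3) (19,5) (20,8) (16,17)]
2. After x ≤ 17: [(12,259/15) (12,3) (16,3) (17,11/3) (17,59/4) (16,17)]
3. After y ≥ 16: [(12,259/15) (12,16) (148/9,16) (16,17)]
4. After y ≤ 19: [(12,259/15) (12,16) (148/9,16) (16,17)]
5. Canonical ring: [(12,16) (148/9,16) (16,17) (12,259/15)]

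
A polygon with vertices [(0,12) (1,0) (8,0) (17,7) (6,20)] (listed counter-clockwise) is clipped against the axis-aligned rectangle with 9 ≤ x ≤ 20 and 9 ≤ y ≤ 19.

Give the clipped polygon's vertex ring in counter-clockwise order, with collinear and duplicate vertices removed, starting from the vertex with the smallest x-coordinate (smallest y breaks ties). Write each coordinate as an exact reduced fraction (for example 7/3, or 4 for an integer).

Clipped polygon: [(9,9) (199/13,9) (9,181/11)]

1. After x ≥ 9: [(9,7/9) (17,7) (9,181/11)]
2. After x ≤ 20: [(9,7/9) (17,7) (9,181/11)]
3. After y ≥ 9: [(9,9) (199/13,9) (9,181/11)]
4. After y ≤ 19: [(9,9) (199/13,9) (9,181/11)]
5. Canonical ring: [(9,9) (199/13,9) (9,181/11)]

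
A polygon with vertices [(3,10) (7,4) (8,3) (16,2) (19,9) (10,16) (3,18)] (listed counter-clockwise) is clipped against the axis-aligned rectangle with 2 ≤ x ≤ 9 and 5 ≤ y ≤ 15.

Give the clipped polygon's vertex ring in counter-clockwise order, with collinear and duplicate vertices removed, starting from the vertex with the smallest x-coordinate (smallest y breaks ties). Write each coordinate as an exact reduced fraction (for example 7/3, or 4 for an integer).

1. After x ≥ 2: [(3,10) (7,4) (8,3) (16,2) (19,9) (10,16) (3,18)]
2. After x ≤ 9: [(3,10) (7,4) (8,3) (9,23/8) (9,114/7) (3,18)]
3. After y ≥ 5: [(3,10) (19/3,5) (9,5) (9,114/7) (3,18)]
4. After y ≤ 15: [(3,15) (3,10) (19/3,5) (9,5) (9,15)]
5. Canonical ring: [(3,10) (19/3,5) (9,5) (9,15) (3,15)]

Clipped polygon: [(3,10) (19/3,5) (9,5) (9,15) (3,15)]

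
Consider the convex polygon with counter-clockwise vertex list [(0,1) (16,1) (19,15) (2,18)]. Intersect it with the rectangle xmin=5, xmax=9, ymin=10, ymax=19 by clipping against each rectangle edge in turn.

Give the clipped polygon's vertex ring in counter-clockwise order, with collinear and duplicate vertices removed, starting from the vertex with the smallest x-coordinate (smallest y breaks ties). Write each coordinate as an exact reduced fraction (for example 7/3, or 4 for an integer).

Clipped polygon: [(5,10) (9,10) (9,285/17) (5,297/17)]

1. After x ≥ 5: [(5,1) (16,1) (19,15) (5,297/17)]
2. After x ≤ 9: [(5,1) (9,1) (9,285/17) (5,297/17)]
3. After y ≥ 10: [(5,10) (9,10) (9,285/17) (5,297/17)]
4. After y ≤ 19: [(5,10) (9,10) (9,285/17) (5,297/17)]
5. Canonical ring: [(5,10) (9,10) (9,285/17) (5,297/17)]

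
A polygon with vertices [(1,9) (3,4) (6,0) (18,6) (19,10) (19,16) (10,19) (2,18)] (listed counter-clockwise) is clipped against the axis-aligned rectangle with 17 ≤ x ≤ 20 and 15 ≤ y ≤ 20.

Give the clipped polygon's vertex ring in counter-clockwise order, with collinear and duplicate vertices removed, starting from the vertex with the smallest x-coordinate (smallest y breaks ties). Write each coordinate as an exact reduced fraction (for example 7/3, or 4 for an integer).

1. After x ≥ 17: [(17,11/2) (18,6) (19,10) (19,16) (17,50/3)]
2. After x ≤ 20: [(17,11/2) (18,6) (19,10) (19,16) (17,50/3)]
3. After y ≥ 15: [(17,15) (19,15) (19,16) (17,50/3)]
4. After y ≤ 20: [(17,15) (19,15) (19,16) (17,50/3)]
5. Canonical ring: [(17,15) (19,15) (19,16) (17,50/3)]

Clipped polygon: [(17,15) (19,15) (19,16) (17,50/3)]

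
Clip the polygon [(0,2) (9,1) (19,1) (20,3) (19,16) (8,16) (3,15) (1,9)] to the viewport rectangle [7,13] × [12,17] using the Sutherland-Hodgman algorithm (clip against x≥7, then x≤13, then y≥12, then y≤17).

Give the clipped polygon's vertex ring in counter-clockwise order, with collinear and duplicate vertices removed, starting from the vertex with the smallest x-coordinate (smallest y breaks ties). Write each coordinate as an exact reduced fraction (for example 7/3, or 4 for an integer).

Clipped polygon: [(7,12) (13,12) (13,16) (8,16) (7,79/5)]

1. After x ≥ 7: [(7,11/9) (9,1) (19,1) (20,3) (19,16) (8,16) (7,79/5)]
2. After x ≤ 13: [(7,11/9) (9,1) (13,1) (13,16) (8,16) (7,79/5)]
3. After y ≥ 12: [(7,12) (13,12) (13,16) (8,16) (7,79/5)]
4. After y ≤ 17: [(7,12) (13,12) (13,16) (8,16) (7,79/5)]
5. Canonical ring: [(7,12) (13,12) (13,16) (8,16) (7,79/5)]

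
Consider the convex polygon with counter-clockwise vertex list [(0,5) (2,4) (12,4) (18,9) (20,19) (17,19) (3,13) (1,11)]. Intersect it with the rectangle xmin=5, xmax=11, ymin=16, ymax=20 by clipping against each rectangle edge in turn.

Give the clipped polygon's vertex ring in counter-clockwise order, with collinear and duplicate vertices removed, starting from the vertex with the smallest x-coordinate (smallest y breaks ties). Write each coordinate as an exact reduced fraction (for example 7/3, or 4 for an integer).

Clipped polygon: [(10,16) (11,16) (11,115/7)]

1. After x ≥ 5: [(5,4) (12,4) (18,9) (20,19) (17,19) (5,97/7)]
2. After x ≤ 11: [(5,4) (11,4) (11,115/7) (5,97/7)]
3. After y ≥ 16: [(11,16) (11,115/7) (10,16)]
4. After y ≤ 20: [(11,16) (11,115/7) (10,16)]
5. Canonical ring: [(10,16) (11,16) (11,115/7)]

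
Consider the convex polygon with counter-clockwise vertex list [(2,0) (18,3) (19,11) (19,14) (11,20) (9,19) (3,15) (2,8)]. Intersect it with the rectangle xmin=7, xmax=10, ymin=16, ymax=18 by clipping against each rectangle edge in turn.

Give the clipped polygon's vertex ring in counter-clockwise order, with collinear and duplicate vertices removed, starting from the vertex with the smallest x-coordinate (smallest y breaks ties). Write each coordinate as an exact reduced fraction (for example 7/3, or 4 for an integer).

1. After x ≥ 7: [(7,15/16) (18,3) (19,11) (19,14) (11,20) (9,19) (7,53/3)]
2. After x ≤ 10: [(7,15/16) (10,3/2) (10,39/2) (9,19) (7,53/3)]
3. After y ≥ 16: [(7,16) (10,16) (10,39/2) (9,19) (7,53/3)]
4. After y ≤ 18: [(7,16) (10,16) (10,18) (15/2,18) (7,53/3)]
5. Canonical ring: [(7,16) (10,16) (10,18) (15/2,18) (7,53/3)]

Clipped polygon: [(7,16) (10,16) (10,18) (15/2,18) (7,53/3)]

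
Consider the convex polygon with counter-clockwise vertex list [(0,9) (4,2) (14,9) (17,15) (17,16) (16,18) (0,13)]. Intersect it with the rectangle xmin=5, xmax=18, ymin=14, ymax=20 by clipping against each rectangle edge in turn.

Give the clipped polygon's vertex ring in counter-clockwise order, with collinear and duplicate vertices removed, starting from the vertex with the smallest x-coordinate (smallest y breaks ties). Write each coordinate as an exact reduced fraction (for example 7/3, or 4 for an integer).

Clipped polygon: [(5,14) (33/2,14) (17,15) (17,16) (16,18) (5,233/16)]

1. After x ≥ 5: [(5,27/10) (14,9) (17,15) (17,16) (16,18) (5,233/16)]
2. After x ≤ 18: [(5,27/10) (14,9) (17,15) (17,16) (16,18) (5,233/16)]
3. After y ≥ 14: [(5,14) (33/2,14) (17,15) (17,16) (16,18) (5,233/16)]
4. After y ≤ 20: [(5,14) (33/2,14) (17,15) (17,16) (16,18) (5,233/16)]
5. Canonical ring: [(5,14) (33/2,14) (17,15) (17,16) (16,18) (5,233/16)]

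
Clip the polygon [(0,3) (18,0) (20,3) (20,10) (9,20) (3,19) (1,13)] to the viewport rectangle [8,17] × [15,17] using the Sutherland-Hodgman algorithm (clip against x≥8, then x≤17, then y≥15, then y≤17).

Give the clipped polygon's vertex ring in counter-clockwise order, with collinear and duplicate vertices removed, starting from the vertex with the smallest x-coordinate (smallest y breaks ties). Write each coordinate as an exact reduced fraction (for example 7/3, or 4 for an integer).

1. After x ≥ 8: [(8,5/3) (18,0) (20,3) (20,10) (9,20) (8,119/6)]
2. After x ≤ 17: [(8,5/3) (17,1/6) (17,140/11) (9,20) (8,119/6)]
3. After y ≥ 15: [(8,15) (29/2,15) (9,20) (8,119/6)]
4. After y ≤ 17: [(8,17) (8,15) (29/2,15) (123/10,17)]
5. Canonical ring: [(8,15) (29/2,15) (123/10,17) (8,17)]

Clipped polygon: [(8,15) (29/2,15) (123/10,17) (8,17)]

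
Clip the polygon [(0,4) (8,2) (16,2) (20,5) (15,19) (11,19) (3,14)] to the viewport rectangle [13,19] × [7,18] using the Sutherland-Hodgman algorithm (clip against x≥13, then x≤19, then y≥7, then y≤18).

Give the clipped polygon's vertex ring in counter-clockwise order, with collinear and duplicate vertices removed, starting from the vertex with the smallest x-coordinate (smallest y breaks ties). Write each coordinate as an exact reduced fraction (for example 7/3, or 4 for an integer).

Clipped polygon: [(13,7) (19,7) (19,39/5) (215/14,18) (13,18)]

1. After x ≥ 13: [(13,2) (16,2) (20,5) (15,19) (13,19)]
2. After x ≤ 19: [(13,2) (16,2) (19,17/4) (19,39/5) (15,19) (13,19)]
3. After y ≥ 7: [(13,7) (19,7) (19,39/5) (15,19) (13,19)]
4. After y ≤ 18: [(13,18) (13,7) (19,7) (19,39/5) (215/14,18)]
5. Canonical ring: [(13,7) (19,7) (19,39/5) (215/14,18) (13,18)]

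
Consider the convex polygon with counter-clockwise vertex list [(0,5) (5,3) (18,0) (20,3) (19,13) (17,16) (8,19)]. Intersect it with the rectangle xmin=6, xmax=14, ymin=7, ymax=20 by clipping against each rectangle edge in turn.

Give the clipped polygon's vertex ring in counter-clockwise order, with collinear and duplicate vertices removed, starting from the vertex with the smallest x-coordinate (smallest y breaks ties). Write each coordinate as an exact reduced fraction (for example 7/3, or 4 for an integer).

1. After x ≥ 6: [(6,31/2) (6,36/13) (18,0) (20,3) (19,13) (17,16) (8,19)]
2. After x ≤ 14: [(6,31/2) (6,36/13) (14,12/13) (14,17) (8,19)]
3. After y ≥ 7: [(6,31/2) (6,7) (14,7) (14,17) (8,19)]
4. After y ≤ 20: [(6,31/2) (6,7) (14,7) (14,17) (8,19)]
5. Canonical ring: [(6,7) (14,7) (14,17) (8,19) (6,31/2)]

Clipped polygon: [(6,7) (14,7) (14,17) (8,19) (6,31/2)]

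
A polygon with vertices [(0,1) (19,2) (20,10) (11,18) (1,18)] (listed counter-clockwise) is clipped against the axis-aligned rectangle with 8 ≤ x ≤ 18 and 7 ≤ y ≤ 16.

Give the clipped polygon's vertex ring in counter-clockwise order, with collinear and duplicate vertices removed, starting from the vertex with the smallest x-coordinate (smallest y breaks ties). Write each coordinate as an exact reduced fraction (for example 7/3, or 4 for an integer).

1. After x ≥ 8: [(8,27/19) (19,2) (20,10) (11,18) (8,18)]
2. After x ≤ 18: [(8,27/19) (18,37/19) (18,106/9) (11,18) (8,18)]
3. After y ≥ 7: [(8,7) (18,7) (18,106/9) (11,18) (8,18)]
4. After y ≤ 16: [(8,16) (8,7) (18,7) (18,106/9) (53/4,16)]
5. Canonical ring: [(8,7) (18,7) (18,106/9) (53/4,16) (8,16)]

Clipped polygon: [(8,7) (18,7) (18,106/9) (53/4,16) (8,16)]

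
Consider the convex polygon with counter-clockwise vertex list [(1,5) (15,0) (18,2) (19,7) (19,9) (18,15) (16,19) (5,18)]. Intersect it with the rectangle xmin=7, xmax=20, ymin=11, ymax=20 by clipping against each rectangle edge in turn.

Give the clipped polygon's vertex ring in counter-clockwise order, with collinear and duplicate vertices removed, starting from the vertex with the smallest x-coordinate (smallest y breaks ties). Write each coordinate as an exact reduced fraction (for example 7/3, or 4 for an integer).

Clipped polygon: [(7,11) (56/3,11) (18,15) (16,19) (7,200/11)]

1. After x ≥ 7: [(7,20/7) (15,0) (18,2) (19,7) (19,9) (18,15) (16,19) (7,200/11)]
2. After x ≤ 20: [(7,20/7) (15,0) (18,2) (19,7) (19,9) (18,15) (16,19) (7,200/11)]
3. After y ≥ 11: [(7,11) (56/3,11) (18,15) (16,19) (7,200/11)]
4. After y ≤ 20: [(7,11) (56/3,11) (18,15) (16,19) (7,200/11)]
5. Canonical ring: [(7,11) (56/3,11) (18,15) (16,19) (7,200/11)]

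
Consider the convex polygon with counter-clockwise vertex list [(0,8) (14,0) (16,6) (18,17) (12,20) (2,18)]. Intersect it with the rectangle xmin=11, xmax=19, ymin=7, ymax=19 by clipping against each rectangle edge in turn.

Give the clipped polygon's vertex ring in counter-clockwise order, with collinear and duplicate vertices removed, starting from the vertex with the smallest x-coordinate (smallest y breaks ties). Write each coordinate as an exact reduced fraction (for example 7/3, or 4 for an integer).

1. After x ≥ 11: [(11,12/7) (14,0) (16,6) (18,17) (12,20) (11,99/5)]
2. After x ≤ 19: [(11,12/7) (14,0) (16,6) (18,17) (12,20) (11,99/5)]
3. After y ≥ 7: [(11,7) (178/11,7) (18,17) (12,20) (11,99/5)]
4. After y ≤ 19: [(11,19) (11,7) (178/11,7) (18,17) (14,19)]
5. Canonical ring: [(11,7) (178/11,7) (18,17) (14,19) (11,19)]

Clipped polygon: [(11,7) (178/11,7) (18,17) (14,19) (11,19)]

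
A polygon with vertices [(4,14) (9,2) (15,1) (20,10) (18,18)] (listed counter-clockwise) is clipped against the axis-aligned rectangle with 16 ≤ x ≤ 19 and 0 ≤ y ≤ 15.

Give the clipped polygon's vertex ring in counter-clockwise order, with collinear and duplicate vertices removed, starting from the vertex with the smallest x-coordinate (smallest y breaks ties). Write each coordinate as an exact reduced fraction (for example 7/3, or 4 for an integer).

1. After x ≥ 16: [(16,122/7) (16,14/5) (20,10) (18,18)]
2. After x ≤ 19: [(16,122/7) (16,14/5) (19,41/5) (19,14) (18,18)]
3. After y ≥ 0: [(16,122/7) (16,14/5) (19,41/5) (19,14) (18,18)]
4. After y ≤ 15: [(16,15) (16,14/5) (19,41/5) (19,14) (75/4,15)]
5. Canonical ring: [(16,14/5) (19,41/5) (19,14) (75/4,15) (16,15)]

Clipped polygon: [(16,14/5) (19,41/5) (19,14) (75/4,15) (16,15)]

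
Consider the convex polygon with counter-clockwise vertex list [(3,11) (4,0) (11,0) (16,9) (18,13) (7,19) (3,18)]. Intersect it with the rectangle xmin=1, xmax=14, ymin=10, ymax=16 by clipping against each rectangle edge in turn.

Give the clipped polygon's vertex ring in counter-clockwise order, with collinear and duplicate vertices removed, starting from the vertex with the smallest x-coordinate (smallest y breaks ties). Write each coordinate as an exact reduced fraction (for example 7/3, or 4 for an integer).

1. After x ≥ 1: [(3,11) (4,0) (11,0) (16,9) (18,13) (7,19) (3,18)]
2. After x ≤ 14: [(3,11) (4,0) (11,0) (14,27/5) (14,167/11) (7,19) (3,18)]
3. After y ≥ 10: [(3,11) (34/11,10) (14,10) (14,167/11) (7,19) (3,18)]
4. After y ≤ 16: [(3,16) (3,11) (34/11,10) (14,10) (14,167/11) (25/2,16)]
5. Canonical ring: [(3,11) (34/11,10) (14,10) (14,167/11) (25/2,16) (3,16)]

Clipped polygon: [(3,11) (34/11,10) (14,10) (14,167/11) (25/2,16) (3,16)]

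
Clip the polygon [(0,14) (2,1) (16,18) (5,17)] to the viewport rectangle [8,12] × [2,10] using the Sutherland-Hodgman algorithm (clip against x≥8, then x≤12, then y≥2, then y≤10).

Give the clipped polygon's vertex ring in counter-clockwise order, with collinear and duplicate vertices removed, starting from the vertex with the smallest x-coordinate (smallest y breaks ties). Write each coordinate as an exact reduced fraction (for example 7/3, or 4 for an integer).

1. After x ≥ 8: [(8,58/7) (16,18) (8,190/11)]
2. After x ≤ 12: [(8,58/7) (12,92/7) (12,194/11) (8,190/11)]
3. After y ≥ 2: [(8,58/7) (12,92/7) (12,194/11) (8,190/11)]
4. After y ≤ 10: [(8,10) (8,58/7) (160/17,10)]
5. Canonical ring: [(8,58/7) (160/17,10) (8,10)]

Clipped polygon: [(8,58/7) (160/17,10) (8,10)]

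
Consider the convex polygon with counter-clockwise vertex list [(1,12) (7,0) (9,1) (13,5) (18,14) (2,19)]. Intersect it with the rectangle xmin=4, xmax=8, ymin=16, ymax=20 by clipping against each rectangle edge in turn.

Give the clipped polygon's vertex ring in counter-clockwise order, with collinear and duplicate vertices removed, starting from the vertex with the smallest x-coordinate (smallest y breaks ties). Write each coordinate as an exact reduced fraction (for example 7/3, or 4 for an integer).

1. After x ≥ 4: [(4,6) (7,0) (9,1) (13,5) (18,14) (4,147/8)]
2. After x ≤ 8: [(4,6) (7,0) (8,1/2) (8,137/8) (4,147/8)]
3. After y ≥ 16: [(4,16) (8,16) (8,137/8) (4,147/8)]
4. After y ≤ 20: [(4,16) (8,16) (8,137/8) (4,147/8)]
5. Canonical ring: [(4,16) (8,16) (8,137/8) (4,147/8)]

Clipped polygon: [(4,16) (8,16) (8,137/8) (4,147/8)]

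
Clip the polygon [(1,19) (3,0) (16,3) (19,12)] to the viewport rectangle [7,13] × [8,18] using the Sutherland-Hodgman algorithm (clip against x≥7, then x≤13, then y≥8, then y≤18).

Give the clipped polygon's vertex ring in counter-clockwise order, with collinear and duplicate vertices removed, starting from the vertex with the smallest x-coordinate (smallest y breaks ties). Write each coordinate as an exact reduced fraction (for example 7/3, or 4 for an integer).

1. After x ≥ 7: [(7,50/3) (7,12/13) (16,3) (19,12)]
2. After x ≤ 13: [(13,43/3) (7,50/3) (7,12/13) (13,30/13)]
3. After y ≥ 8: [(13,8) (13,43/3) (7,50/3) (7,8)]
4. After y ≤ 18: [(13,8) (13,43/3) (7,50/3) (7,8)]
5. Canonical ring: [(7,8) (13,8) (13,43/3) (7,50/3)]

Clipped polygon: [(7,8) (13,8) (13,43/3) (7,50/3)]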